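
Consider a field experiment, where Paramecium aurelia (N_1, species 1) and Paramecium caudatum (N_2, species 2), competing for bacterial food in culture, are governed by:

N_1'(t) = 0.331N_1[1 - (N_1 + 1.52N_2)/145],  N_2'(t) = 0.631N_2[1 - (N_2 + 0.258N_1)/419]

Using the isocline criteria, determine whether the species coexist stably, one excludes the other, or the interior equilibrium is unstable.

species 2 excludes species 1

Compare the nullcline intercepts: K1/α12 = 145/1.52 = 95.4 < K2 = 419; K2/α21 = 419/0.258 = 1620 > K1 = 145.
Since the inequalities point opposite ways, species 2 can invade but species 1 cannot.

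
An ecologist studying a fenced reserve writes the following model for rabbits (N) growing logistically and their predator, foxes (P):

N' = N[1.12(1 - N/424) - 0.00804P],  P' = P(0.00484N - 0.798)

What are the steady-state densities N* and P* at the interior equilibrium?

N* ≈ 165, P* ≈ 85.1

From dP/dt = 0 with P > 0: 0.00484N* = 0.798, so N* = 165.
Substitute into dN/dt = 0: 1.12(1 - 165/424) = 0.00804P*.
The bracket is 0.611, giving P* = 0.684/0.00804 = 85.1.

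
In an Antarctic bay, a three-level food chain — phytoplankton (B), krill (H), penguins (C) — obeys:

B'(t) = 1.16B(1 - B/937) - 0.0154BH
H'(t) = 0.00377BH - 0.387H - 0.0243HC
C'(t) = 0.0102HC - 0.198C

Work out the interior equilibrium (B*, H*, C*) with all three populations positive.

From dC/dt = 0: 0.0102H* = 0.198, so H* = 19.4.
From dB/dt = 0: 1.16(1 - B*/937) = 0.0154·19.4, giving B* = 937·(1 - 0.258) = 696.
From dH/dt = 0: 0.00377·696 - 0.387 = 0.0243C*, so C* = 2.24/0.0243 = 92.

B* ≈ 696, H* ≈ 19.4, C* ≈ 92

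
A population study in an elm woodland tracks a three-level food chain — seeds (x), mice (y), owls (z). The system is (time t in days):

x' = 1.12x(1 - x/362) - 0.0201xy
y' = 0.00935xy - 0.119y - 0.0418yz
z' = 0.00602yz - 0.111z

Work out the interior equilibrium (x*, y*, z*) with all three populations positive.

x* ≈ 242, y* ≈ 18.4, z* ≈ 51.3

From dz/dt = 0: 0.00602y* = 0.111, so y* = 18.4.
From dx/dt = 0: 1.12(1 - x*/362) = 0.0201·18.4, giving x* = 362·(1 - 0.331) = 242.
From dy/dt = 0: 0.00935·242 - 0.119 = 0.0418z*, so z* = 2.15/0.0418 = 51.3.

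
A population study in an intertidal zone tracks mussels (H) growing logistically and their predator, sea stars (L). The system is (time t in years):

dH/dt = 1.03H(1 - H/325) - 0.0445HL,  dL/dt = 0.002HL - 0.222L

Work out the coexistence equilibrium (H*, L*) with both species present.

H* ≈ 111, L* ≈ 15.2

From dL/dt = 0 with L > 0: 0.002H* = 0.222, so H* = 111.
Substitute into dH/dt = 0: 1.03(1 - 111/325) = 0.0445L*.
The bracket is 0.658, giving L* = 0.678/0.0445 = 15.2.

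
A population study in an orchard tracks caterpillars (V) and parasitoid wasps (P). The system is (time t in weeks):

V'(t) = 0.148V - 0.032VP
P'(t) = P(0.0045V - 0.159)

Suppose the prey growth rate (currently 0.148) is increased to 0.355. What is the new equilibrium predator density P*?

At the interior fixed point, setting dV/dt = 0 with V > 0 fixes P* = (prey growth rate)/(VP coefficient) — independent of the other coefficients.
With the change, P* = 0.355/0.032 = 11.1; it rises from 4.62.

P* ≈ 11.1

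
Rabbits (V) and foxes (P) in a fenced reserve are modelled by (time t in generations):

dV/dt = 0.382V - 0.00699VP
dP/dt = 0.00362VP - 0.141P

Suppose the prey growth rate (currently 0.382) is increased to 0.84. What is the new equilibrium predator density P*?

At the interior fixed point, setting dV/dt = 0 with V > 0 fixes P* = (prey growth rate)/(VP coefficient) — independent of the other coefficients.
With the change, P* = 0.84/0.00699 = 120; it rises from 54.6.

P* ≈ 120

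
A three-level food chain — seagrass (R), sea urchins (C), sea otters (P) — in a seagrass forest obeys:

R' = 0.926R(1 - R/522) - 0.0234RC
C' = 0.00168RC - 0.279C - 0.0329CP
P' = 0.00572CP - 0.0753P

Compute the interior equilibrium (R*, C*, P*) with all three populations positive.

From dP/dt = 0: 0.00572C* = 0.0753, so C* = 13.2.
From dR/dt = 0: 0.926(1 - R*/522) = 0.0234·13.2, giving R* = 522·(1 - 0.333) = 348.
From dC/dt = 0: 0.00168·348 - 0.279 = 0.0329P*, so P* = 0.306/0.0329 = 9.31.

R* ≈ 348, C* ≈ 13.2, P* ≈ 9.31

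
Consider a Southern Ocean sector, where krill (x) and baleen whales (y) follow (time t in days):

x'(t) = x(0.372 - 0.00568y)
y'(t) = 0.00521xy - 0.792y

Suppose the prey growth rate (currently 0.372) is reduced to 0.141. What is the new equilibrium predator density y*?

y* ≈ 24.8

At the interior fixed point, setting dx/dt = 0 with x > 0 fixes y* = (prey growth rate)/(xy coefficient) — independent of the other coefficients.
With the change, y* = 0.141/0.00568 = 24.8; it falls from 65.5.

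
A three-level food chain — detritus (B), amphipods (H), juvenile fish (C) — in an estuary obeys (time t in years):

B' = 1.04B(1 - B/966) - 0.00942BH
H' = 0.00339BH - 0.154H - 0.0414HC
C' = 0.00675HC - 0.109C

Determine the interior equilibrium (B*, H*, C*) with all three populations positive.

From dC/dt = 0: 0.00675H* = 0.109, so H* = 16.1.
From dB/dt = 0: 1.04(1 - B*/966) = 0.00942·16.1, giving B* = 966·(1 - 0.146) = 825.
From dH/dt = 0: 0.00339·825 - 0.154 = 0.0414C*, so C* = 2.64/0.0414 = 63.8.

B* ≈ 825, H* ≈ 16.1, C* ≈ 63.8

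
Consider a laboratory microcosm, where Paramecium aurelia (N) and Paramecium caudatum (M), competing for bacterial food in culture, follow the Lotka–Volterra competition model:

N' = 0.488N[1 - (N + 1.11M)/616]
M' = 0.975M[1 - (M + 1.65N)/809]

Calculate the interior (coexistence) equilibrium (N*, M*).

N* ≈ 339, M* ≈ 249

Setting both brackets to zero gives the nullclines N + 1.11M = 616 and 1.65N + M = 809.
Substituting M = 809 - 1.65N into the first: N(1 - 1.11·1.65) = 616 - 1.11·809.
So N* = -282/-0.832 = 339, and then M* = 809 - 1.65·339 = 249.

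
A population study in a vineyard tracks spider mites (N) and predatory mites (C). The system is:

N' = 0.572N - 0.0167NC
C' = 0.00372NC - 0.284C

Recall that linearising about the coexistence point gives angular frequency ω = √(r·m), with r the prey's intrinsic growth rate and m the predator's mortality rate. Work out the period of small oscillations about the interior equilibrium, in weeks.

Here r = 0.572 and m = 0.284, so r·m = 0.162.
ω = √0.162 = 0.403 per week, hence T = 2π/ω ≈ 15.6 weeks.

T ≈ 15.6 weeks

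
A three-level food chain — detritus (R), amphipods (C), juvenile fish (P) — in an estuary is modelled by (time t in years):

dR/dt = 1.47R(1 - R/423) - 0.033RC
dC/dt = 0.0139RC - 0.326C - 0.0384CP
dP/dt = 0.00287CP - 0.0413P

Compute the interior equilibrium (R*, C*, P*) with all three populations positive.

R* ≈ 286, C* ≈ 14.4, P* ≈ 95.2

From dP/dt = 0: 0.00287C* = 0.0413, so C* = 14.4.
From dR/dt = 0: 1.47(1 - R*/423) = 0.033·14.4, giving R* = 423·(1 - 0.323) = 286.
From dC/dt = 0: 0.0139·286 - 0.326 = 0.0384P*, so P* = 3.65/0.0384 = 95.2.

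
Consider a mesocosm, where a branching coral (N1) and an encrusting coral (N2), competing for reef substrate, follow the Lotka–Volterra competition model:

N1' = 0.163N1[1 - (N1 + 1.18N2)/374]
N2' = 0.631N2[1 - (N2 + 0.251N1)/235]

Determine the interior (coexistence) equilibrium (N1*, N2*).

Setting both brackets to zero gives the nullclines N1 + 1.18N2 = 374 and 0.251N1 + N2 = 235.
Substituting N2 = 235 - 0.251N1 into the first: N1(1 - 1.18·0.251) = 374 - 1.18·235.
So N1* = 96.7/0.704 = 137, and then N2* = 235 - 0.251·137 = 201.

N1* ≈ 137, N2* ≈ 201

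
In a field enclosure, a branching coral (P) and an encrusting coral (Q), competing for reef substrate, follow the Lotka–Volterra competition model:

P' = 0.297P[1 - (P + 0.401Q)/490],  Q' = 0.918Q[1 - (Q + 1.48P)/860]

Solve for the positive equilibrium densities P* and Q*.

P* ≈ 357, Q* ≈ 332

Setting both brackets to zero gives the nullclines P + 0.401Q = 490 and 1.48P + Q = 860.
Substituting Q = 860 - 1.48P into the first: P(1 - 0.401·1.48) = 490 - 0.401·860.
So P* = 145/0.407 = 357, and then Q* = 860 - 1.48·357 = 332.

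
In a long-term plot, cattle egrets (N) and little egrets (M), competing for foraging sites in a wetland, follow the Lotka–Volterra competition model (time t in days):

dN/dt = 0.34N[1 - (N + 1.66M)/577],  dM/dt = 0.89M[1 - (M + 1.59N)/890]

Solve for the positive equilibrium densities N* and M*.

Setting both brackets to zero gives the nullclines N + 1.66M = 577 and 1.59N + M = 890.
Substituting M = 890 - 1.59N into the first: N(1 - 1.66·1.59) = 577 - 1.66·890.
So N* = -900/-1.64 = 549, and then M* = 890 - 1.59·549 = 16.7.

N* ≈ 549, M* ≈ 16.7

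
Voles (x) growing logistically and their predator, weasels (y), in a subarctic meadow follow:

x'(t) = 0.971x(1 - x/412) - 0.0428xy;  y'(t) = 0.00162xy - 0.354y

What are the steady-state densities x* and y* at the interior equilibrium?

From dy/dt = 0 with y > 0: 0.00162x* = 0.354, so x* = 219.
Substitute into dx/dt = 0: 0.971(1 - 219/412) = 0.0428y*.
The bracket is 0.47, giving y* = 0.456/0.0428 = 10.7.

x* ≈ 219, y* ≈ 10.7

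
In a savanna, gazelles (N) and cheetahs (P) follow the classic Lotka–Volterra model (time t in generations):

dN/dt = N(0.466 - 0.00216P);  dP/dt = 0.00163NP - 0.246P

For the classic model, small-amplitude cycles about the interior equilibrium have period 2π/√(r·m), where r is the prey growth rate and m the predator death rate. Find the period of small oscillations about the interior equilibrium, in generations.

T ≈ 18.6 generations

Here r = 0.466 and m = 0.246, so r·m = 0.115.
ω = √0.115 = 0.339 per generation, hence T = 2π/ω ≈ 18.6 generations.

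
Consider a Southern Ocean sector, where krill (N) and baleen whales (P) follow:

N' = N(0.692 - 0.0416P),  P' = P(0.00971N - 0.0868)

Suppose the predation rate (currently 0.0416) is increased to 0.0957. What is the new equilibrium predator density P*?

P* ≈ 7.23

At the interior fixed point, setting dN/dt = 0 with N > 0 fixes P* = (prey growth rate)/(NP coefficient) — independent of the other coefficients.
With the change, P* = 0.692/0.0957 = 7.23; it falls from 16.6.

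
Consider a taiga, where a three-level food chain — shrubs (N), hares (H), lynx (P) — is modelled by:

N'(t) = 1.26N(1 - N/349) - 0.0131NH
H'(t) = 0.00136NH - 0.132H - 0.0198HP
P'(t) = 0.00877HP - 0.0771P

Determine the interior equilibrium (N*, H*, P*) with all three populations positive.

From dP/dt = 0: 0.00877H* = 0.0771, so H* = 8.79.
From dN/dt = 0: 1.26(1 - N*/349) = 0.0131·8.79, giving N* = 349·(1 - 0.0914) = 317.
From dH/dt = 0: 0.00136·317 - 0.132 = 0.0198P*, so P* = 0.299/0.0198 = 15.1.

N* ≈ 317, H* ≈ 8.79, P* ≈ 15.1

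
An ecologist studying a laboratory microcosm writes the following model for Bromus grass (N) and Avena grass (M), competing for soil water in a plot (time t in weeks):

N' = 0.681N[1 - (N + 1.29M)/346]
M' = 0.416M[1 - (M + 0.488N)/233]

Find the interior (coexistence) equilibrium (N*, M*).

Setting both brackets to zero gives the nullclines N + 1.29M = 346 and 0.488N + M = 233.
Substituting M = 233 - 0.488N into the first: N(1 - 1.29·0.488) = 346 - 1.29·233.
So N* = 45.4/0.37 = 123, and then M* = 233 - 0.488·123 = 173.

N* ≈ 123, M* ≈ 173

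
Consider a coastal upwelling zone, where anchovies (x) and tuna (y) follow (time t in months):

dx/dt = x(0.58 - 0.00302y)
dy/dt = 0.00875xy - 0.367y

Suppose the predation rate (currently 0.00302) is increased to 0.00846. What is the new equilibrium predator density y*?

At the interior fixed point, setting dx/dt = 0 with x > 0 fixes y* = (prey growth rate)/(xy coefficient) — independent of the other coefficients.
With the change, y* = 0.58/0.00846 = 68.6; it falls from 192.

y* ≈ 68.6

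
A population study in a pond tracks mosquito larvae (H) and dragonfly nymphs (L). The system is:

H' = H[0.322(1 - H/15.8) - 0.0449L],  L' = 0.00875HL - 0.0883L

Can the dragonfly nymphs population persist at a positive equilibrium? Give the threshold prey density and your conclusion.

Threshold H = 10.1; K > 10.1, so yes, the predator persists.

The predator equation gives dL/dt > 0 only when H > 0.0883/0.00875 = 10.1.
Without the predator, H → K = 15.8. Since 15.8 > 10.1, the predator can invade and persist.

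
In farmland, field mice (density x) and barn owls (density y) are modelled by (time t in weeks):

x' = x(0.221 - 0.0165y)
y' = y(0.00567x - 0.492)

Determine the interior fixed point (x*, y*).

x* ≈ 86.8, y* ≈ 13.4

Set dy/dt = 0 with y > 0: 0.00567x - 0.492 = 0, so x* = 0.492/0.00567 = 86.8.
Set dx/dt = 0 with x > 0: 0.221 - 0.0165y = 0, so y* = 0.221/0.0165 = 13.4.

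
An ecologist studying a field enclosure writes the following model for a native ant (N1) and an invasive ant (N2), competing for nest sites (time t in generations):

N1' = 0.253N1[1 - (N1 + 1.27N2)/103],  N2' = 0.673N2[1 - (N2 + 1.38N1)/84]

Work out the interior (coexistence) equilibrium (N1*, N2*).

N1* ≈ 4.89, N2* ≈ 77.3

Setting both brackets to zero gives the nullclines N1 + 1.27N2 = 103 and 1.38N1 + N2 = 84.
Substituting N2 = 84 - 1.38N1 into the first: N1(1 - 1.27·1.38) = 103 - 1.27·84.
So N1* = -3.68/-0.753 = 4.89, and then N2* = 84 - 1.38·4.89 = 77.3.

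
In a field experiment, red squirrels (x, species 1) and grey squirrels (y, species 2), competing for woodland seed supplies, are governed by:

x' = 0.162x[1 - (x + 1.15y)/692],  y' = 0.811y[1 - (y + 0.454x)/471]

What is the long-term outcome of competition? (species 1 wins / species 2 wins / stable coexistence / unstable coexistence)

stable coexistence

Compare the nullcline intercepts: K1/α12 = 692/1.15 = 602 > K2 = 471; K2/α21 = 471/0.454 = 1040 > K1 = 692.
Since both inequalities hold, each species can invade when rare, so the interior equilibrium is stable.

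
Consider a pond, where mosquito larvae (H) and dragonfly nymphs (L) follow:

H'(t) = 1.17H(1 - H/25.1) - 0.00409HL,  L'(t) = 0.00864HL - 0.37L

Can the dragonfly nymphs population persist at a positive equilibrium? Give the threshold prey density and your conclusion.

Threshold H = 42.8; K < 42.8, so no, the predator goes extinct.

The predator equation gives dL/dt > 0 only when H > 0.37/0.00864 = 42.8.
Without the predator, H → K = 25.1. Since 25.1 < 42.8, the predator cannot invade.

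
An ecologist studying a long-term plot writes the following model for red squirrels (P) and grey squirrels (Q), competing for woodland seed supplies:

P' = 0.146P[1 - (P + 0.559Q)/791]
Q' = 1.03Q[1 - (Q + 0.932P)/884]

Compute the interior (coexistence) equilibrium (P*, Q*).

P* ≈ 620, Q* ≈ 306

Setting both brackets to zero gives the nullclines P + 0.559Q = 791 and 0.932P + Q = 884.
Substituting Q = 884 - 0.932P into the first: P(1 - 0.559·0.932) = 791 - 0.559·884.
So P* = 297/0.479 = 620, and then Q* = 884 - 0.932·620 = 306.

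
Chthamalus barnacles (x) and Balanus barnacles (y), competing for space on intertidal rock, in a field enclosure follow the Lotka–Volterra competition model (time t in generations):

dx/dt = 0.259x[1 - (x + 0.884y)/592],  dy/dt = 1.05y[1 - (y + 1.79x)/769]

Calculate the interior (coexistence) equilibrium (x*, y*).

Setting both brackets to zero gives the nullclines x + 0.884y = 592 and 1.79x + y = 769.
Substituting y = 769 - 1.79x into the first: x(1 - 0.884·1.79) = 592 - 0.884·769.
So x* = -87.8/-0.582 = 151, and then y* = 769 - 1.79·151 = 499.

x* ≈ 151, y* ≈ 499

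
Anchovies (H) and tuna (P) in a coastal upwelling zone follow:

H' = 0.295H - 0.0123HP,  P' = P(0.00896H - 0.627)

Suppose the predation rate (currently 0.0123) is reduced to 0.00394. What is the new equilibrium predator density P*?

P* ≈ 74.9

At the interior fixed point, setting dH/dt = 0 with H > 0 fixes P* = (prey growth rate)/(HP coefficient) — independent of the other coefficients.
With the change, P* = 0.295/0.00394 = 74.9; it rises from 24.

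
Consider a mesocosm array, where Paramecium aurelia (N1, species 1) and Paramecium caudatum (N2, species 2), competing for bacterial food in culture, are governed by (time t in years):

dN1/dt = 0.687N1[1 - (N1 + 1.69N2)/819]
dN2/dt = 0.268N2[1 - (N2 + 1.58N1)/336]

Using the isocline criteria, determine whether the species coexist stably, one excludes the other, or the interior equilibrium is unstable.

Compare the nullcline intercepts: K1/α12 = 819/1.69 = 485 > K2 = 336; K2/α21 = 336/1.58 = 213 < K1 = 819.
Since the inequalities point opposite ways, species 1 can invade but species 2 cannot.

species 1 excludes species 2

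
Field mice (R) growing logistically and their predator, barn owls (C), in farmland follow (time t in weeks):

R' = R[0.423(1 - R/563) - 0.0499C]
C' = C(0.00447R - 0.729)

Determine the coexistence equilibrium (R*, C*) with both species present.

R* ≈ 163, C* ≈ 6.02

From dC/dt = 0 with C > 0: 0.00447R* = 0.729, so R* = 163.
Substitute into dR/dt = 0: 0.423(1 - 163/563) = 0.0499C*.
The bracket is 0.71, giving C* = 0.3/0.0499 = 6.02.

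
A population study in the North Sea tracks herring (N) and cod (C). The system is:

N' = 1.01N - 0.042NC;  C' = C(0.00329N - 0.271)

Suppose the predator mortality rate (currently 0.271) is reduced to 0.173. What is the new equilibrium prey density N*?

N* ≈ 52.6

At the interior fixed point, setting dC/dt = 0 with C > 0 fixes N* = (predator death rate)/(NC coefficient) — independent of the other coefficients.
With the change, N* = 0.173/0.00329 = 52.6; it falls from 82.4.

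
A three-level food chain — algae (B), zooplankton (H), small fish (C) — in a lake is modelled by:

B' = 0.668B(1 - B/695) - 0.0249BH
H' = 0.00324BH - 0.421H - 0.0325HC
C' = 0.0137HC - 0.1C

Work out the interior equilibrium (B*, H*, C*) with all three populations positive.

From dC/dt = 0: 0.0137H* = 0.1, so H* = 7.3.
From dB/dt = 0: 0.668(1 - B*/695) = 0.0249·7.3, giving B* = 695·(1 - 0.272) = 506.
From dH/dt = 0: 0.00324·506 - 0.421 = 0.0325C*, so C* = 1.22/0.0325 = 37.5.

B* ≈ 506, H* ≈ 7.3, C* ≈ 37.5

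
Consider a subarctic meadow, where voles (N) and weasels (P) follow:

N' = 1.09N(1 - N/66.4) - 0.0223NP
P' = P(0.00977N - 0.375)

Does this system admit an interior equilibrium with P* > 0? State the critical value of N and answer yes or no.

Threshold N = 38.4; K > 38.4, so yes, the predator persists.

The predator equation gives dP/dt > 0 only when N > 0.375/0.00977 = 38.4.
Without the predator, N → K = 66.4. Since 66.4 > 38.4, the predator can invade and persist.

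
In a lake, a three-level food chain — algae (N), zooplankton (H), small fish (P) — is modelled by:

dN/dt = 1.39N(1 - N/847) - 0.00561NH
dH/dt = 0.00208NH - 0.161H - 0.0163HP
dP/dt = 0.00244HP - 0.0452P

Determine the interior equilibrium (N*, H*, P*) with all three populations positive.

N* ≈ 784, H* ≈ 18.5, P* ≈ 90.1

From dP/dt = 0: 0.00244H* = 0.0452, so H* = 18.5.
From dN/dt = 0: 1.39(1 - N*/847) = 0.00561·18.5, giving N* = 847·(1 - 0.0748) = 784.
From dH/dt = 0: 0.00208·784 - 0.161 = 0.0163P*, so P* = 1.47/0.0163 = 90.1.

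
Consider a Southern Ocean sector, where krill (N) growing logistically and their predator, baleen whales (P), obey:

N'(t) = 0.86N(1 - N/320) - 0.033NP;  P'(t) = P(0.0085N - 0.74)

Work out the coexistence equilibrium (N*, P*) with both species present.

N* ≈ 87.1, P* ≈ 19

From dP/dt = 0 with P > 0: 0.0085N* = 0.74, so N* = 87.1.
Substitute into dN/dt = 0: 0.86(1 - 87.1/320) = 0.033P*.
The bracket is 0.728, giving P* = 0.626/0.033 = 19.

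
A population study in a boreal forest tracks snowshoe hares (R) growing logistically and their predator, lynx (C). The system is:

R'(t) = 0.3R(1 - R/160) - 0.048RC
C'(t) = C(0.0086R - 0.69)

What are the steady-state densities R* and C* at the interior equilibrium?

From dC/dt = 0 with C > 0: 0.0086R* = 0.69, so R* = 80.2.
Substitute into dR/dt = 0: 0.3(1 - 80.2/160) = 0.048C*.
The bracket is 0.499, giving C* = 0.15/0.048 = 3.12.

R* ≈ 80.2, C* ≈ 3.12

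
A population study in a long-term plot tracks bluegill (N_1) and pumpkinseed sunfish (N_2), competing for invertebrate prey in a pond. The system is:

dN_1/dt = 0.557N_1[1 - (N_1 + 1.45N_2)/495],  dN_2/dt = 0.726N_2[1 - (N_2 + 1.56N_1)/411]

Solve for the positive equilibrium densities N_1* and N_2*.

Setting both brackets to zero gives the nullclines N_1 + 1.45N_2 = 495 and 1.56N_1 + N_2 = 411.
Substituting N_2 = 411 - 1.56N_1 into the first: N_1(1 - 1.45·1.56) = 495 - 1.45·411.
So N_1* = -101/-1.26 = 80, and then N_2* = 411 - 1.56·80 = 286.

N_1* ≈ 80, N_2* ≈ 286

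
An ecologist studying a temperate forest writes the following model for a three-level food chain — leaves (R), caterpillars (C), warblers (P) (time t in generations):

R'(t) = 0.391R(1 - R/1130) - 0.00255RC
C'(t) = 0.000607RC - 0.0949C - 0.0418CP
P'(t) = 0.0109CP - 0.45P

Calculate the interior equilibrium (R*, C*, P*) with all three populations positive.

From dP/dt = 0: 0.0109C* = 0.45, so C* = 41.3.
From dR/dt = 0: 0.391(1 - R*/1130) = 0.00255·41.3, giving R* = 1130·(1 - 0.269) = 826.
From dC/dt = 0: 0.000607·826 - 0.0949 = 0.0418P*, so P* = 0.406/0.0418 = 9.72.

R* ≈ 826, C* ≈ 41.3, P* ≈ 9.72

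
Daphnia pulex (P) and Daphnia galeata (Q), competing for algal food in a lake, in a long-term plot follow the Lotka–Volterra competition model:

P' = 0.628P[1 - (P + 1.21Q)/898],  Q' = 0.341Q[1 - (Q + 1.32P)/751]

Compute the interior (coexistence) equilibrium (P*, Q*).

P* ≈ 17.9, Q* ≈ 727

Setting both brackets to zero gives the nullclines P + 1.21Q = 898 and 1.32P + Q = 751.
Substituting Q = 751 - 1.32P into the first: P(1 - 1.21·1.32) = 898 - 1.21·751.
So P* = -10.7/-0.597 = 17.9, and then Q* = 751 - 1.32·17.9 = 727.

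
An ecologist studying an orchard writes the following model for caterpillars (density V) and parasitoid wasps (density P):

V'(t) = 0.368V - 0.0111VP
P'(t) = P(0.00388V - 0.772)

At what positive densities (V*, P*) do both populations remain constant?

V* ≈ 199, P* ≈ 33.2

Set dP/dt = 0 with P > 0: 0.00388V - 0.772 = 0, so V* = 0.772/0.00388 = 199.
Set dV/dt = 0 with V > 0: 0.368 - 0.0111P = 0, so P* = 0.368/0.0111 = 33.2.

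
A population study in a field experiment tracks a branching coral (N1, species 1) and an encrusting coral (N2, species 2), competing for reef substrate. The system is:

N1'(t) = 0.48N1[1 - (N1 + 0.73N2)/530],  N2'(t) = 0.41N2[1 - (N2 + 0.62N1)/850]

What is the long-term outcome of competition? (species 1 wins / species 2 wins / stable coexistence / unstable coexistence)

Compare the nullcline intercepts: K1/α12 = 530/0.73 = 726 < K2 = 850; K2/α21 = 850/0.62 = 1370 > K1 = 530.
Since the inequalities point opposite ways, species 2 can invade but species 1 cannot.

species 2 excludes species 1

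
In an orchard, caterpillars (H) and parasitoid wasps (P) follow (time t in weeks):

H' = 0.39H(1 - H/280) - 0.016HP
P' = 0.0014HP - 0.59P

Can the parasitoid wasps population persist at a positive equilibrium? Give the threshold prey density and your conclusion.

The predator equation gives dP/dt > 0 only when H > 0.59/0.0014 = 421.
Without the predator, H → K = 280. Since 280 < 421, the predator cannot invade.

Threshold H = 421; K < 421, so no, the predator goes extinct.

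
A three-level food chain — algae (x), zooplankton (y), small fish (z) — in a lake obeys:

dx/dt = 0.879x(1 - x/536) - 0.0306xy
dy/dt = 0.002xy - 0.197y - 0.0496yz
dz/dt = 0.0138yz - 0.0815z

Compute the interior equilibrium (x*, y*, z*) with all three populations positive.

x* ≈ 426, y* ≈ 5.91, z* ≈ 13.2

From dz/dt = 0: 0.0138y* = 0.0815, so y* = 5.91.
From dx/dt = 0: 0.879(1 - x*/536) = 0.0306·5.91, giving x* = 536·(1 - 0.206) = 426.
From dy/dt = 0: 0.002·426 - 0.197 = 0.0496z*, so z* = 0.655/0.0496 = 13.2.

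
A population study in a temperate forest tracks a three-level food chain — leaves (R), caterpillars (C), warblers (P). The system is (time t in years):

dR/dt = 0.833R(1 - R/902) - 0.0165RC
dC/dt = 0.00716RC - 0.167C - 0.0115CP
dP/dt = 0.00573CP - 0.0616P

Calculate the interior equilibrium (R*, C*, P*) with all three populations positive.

From dP/dt = 0: 0.00573C* = 0.0616, so C* = 10.8.
From dR/dt = 0: 0.833(1 - R*/902) = 0.0165·10.8, giving R* = 902·(1 - 0.213) = 710.
From dC/dt = 0: 0.00716·710 - 0.167 = 0.0115P*, so P* = 4.92/0.0115 = 427.

R* ≈ 710, C* ≈ 10.8, P* ≈ 427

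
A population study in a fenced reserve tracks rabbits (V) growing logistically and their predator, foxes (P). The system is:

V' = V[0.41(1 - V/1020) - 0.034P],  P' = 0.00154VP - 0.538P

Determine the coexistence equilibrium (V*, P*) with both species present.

From dP/dt = 0 with P > 0: 0.00154V* = 0.538, so V* = 349.
Substitute into dV/dt = 0: 0.41(1 - 349/1020) = 0.034P*.
The bracket is 0.657, giving P* = 0.27/0.034 = 7.93.

V* ≈ 349, P* ≈ 7.93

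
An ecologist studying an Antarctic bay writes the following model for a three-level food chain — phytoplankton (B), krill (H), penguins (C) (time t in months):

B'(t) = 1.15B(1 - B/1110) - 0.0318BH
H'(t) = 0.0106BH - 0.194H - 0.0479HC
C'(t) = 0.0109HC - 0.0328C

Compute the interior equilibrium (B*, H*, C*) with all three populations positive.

From dC/dt = 0: 0.0109H* = 0.0328, so H* = 3.01.
From dB/dt = 0: 1.15(1 - B*/1110) = 0.0318·3.01, giving B* = 1110·(1 - 0.0832) = 1020.
From dH/dt = 0: 0.0106·1020 - 0.194 = 0.0479C*, so C* = 10.6/0.0479 = 221.

B* ≈ 1020, H* ≈ 3.01, C* ≈ 221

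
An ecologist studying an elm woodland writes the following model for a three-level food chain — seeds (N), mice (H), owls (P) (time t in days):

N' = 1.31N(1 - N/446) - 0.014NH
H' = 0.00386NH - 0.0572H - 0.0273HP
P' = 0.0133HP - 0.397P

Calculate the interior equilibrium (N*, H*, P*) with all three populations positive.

From dP/dt = 0: 0.0133H* = 0.397, so H* = 29.8.
From dN/dt = 0: 1.31(1 - N*/446) = 0.014·29.8, giving N* = 446·(1 - 0.319) = 304.
From dH/dt = 0: 0.00386·304 - 0.0572 = 0.0273P*, so P* = 1.12/0.0273 = 40.8.

N* ≈ 304, H* ≈ 29.8, P* ≈ 40.8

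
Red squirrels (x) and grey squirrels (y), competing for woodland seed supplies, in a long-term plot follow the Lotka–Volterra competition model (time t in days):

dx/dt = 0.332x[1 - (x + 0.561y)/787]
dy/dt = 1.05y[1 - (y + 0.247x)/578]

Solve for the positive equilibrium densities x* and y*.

x* ≈ 537, y* ≈ 445

Setting both brackets to zero gives the nullclines x + 0.561y = 787 and 0.247x + y = 578.
Substituting y = 578 - 0.247x into the first: x(1 - 0.561·0.247) = 787 - 0.561·578.
So x* = 463/0.861 = 537, and then y* = 578 - 0.247·537 = 445.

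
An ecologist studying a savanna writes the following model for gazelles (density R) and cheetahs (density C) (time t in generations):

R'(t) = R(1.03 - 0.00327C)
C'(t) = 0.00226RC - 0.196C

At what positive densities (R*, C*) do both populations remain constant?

R* ≈ 86.7, C* ≈ 315

Set dC/dt = 0 with C > 0: 0.00226R - 0.196 = 0, so R* = 0.196/0.00226 = 86.7.
Set dR/dt = 0 with R > 0: 1.03 - 0.00327C = 0, so C* = 1.03/0.00327 = 315.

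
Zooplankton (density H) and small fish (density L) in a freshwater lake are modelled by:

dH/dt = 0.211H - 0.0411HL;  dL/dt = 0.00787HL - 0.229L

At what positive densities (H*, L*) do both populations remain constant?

Set dL/dt = 0 with L > 0: 0.00787H - 0.229 = 0, so H* = 0.229/0.00787 = 29.1.
Set dH/dt = 0 with H > 0: 0.211 - 0.0411L = 0, so L* = 0.211/0.0411 = 5.13.

H* ≈ 29.1, L* ≈ 5.13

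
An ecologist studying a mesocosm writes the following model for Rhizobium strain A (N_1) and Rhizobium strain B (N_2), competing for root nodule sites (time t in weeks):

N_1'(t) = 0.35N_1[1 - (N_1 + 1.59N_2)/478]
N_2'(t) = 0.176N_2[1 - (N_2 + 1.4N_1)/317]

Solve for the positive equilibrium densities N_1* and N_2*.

N_1* ≈ 21.2, N_2* ≈ 287

Setting both brackets to zero gives the nullclines N_1 + 1.59N_2 = 478 and 1.4N_1 + N_2 = 317.
Substituting N_2 = 317 - 1.4N_1 into the first: N_1(1 - 1.59·1.4) = 478 - 1.59·317.
So N_1* = -26/-1.23 = 21.2, and then N_2* = 317 - 1.4·21.2 = 287.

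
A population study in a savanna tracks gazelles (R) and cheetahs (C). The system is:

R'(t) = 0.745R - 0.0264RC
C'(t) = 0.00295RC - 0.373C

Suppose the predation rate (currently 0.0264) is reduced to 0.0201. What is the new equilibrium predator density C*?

At the interior fixed point, setting dR/dt = 0 with R > 0 fixes C* = (prey growth rate)/(RC coefficient) — independent of the other coefficients.
With the change, C* = 0.745/0.0201 = 37.1; it rises from 28.2.

C* ≈ 37.1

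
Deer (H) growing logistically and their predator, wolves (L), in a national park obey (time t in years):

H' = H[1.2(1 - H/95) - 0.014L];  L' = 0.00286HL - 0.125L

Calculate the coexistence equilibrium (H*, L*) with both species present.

From dL/dt = 0 with L > 0: 0.00286H* = 0.125, so H* = 43.7.
Substitute into dH/dt = 0: 1.2(1 - 43.7/95) = 0.014L*.
The bracket is 0.54, giving L* = 0.648/0.014 = 46.3.

H* ≈ 43.7, L* ≈ 46.3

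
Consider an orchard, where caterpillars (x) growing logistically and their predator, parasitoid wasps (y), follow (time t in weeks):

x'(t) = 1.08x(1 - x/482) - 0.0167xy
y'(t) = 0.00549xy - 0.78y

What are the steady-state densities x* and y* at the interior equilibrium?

From dy/dt = 0 with y > 0: 0.00549x* = 0.78, so x* = 142.
Substitute into dx/dt = 0: 1.08(1 - 142/482) = 0.0167y*.
The bracket is 0.705, giving y* = 0.762/0.0167 = 45.6.

x* ≈ 142, y* ≈ 45.6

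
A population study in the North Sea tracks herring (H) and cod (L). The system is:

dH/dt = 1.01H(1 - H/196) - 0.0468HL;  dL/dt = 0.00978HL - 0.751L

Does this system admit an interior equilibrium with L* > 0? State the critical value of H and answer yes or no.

The predator equation gives dL/dt > 0 only when H > 0.751/0.00978 = 76.8.
Without the predator, H → K = 196. Since 196 > 76.8, the predator can invade and persist.

Threshold H = 76.8; K > 76.8, so yes, the predator persists.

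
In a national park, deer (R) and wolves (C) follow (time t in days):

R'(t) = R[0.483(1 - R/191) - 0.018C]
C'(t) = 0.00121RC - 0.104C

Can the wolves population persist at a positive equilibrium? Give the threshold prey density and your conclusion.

Threshold R = 86; K > 86, so yes, the predator persists.

The predator equation gives dC/dt > 0 only when R > 0.104/0.00121 = 86.
Without the predator, R → K = 191. Since 191 > 86, the predator can invade and persist.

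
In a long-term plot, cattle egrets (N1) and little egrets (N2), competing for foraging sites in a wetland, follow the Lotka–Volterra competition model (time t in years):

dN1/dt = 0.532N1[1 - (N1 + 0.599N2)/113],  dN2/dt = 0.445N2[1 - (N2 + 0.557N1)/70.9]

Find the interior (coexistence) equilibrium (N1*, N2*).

Setting both brackets to zero gives the nullclines N1 + 0.599N2 = 113 and 0.557N1 + N2 = 70.9.
Substituting N2 = 70.9 - 0.557N1 into the first: N1(1 - 0.599·0.557) = 113 - 0.599·70.9.
So N1* = 70.5/0.666 = 106, and then N2* = 70.9 - 0.557·106 = 11.9.

N1* ≈ 106, N2* ≈ 11.9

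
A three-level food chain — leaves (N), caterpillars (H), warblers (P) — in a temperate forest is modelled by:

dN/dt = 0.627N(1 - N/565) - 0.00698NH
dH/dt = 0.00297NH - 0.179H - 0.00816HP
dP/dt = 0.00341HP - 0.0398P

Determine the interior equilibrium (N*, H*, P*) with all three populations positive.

N* ≈ 492, H* ≈ 11.7, P* ≈ 157

From dP/dt = 0: 0.00341H* = 0.0398, so H* = 11.7.
From dN/dt = 0: 0.627(1 - N*/565) = 0.00698·11.7, giving N* = 565·(1 - 0.13) = 492.
From dH/dt = 0: 0.00297·492 - 0.179 = 0.00816P*, so P* = 1.28/0.00816 = 157.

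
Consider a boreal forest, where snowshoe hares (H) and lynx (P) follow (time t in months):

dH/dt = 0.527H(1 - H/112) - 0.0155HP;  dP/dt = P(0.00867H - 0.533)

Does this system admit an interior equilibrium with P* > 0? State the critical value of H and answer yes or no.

Threshold H = 61.5; K > 61.5, so yes, the predator persists.

The predator equation gives dP/dt > 0 only when H > 0.533/0.00867 = 61.5.
Without the predator, H → K = 112. Since 112 > 61.5, the predator can invade and persist.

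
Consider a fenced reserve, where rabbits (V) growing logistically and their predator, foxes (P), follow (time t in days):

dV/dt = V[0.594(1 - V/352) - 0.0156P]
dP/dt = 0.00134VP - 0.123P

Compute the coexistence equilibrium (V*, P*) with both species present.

From dP/dt = 0 with P > 0: 0.00134V* = 0.123, so V* = 91.8.
Substitute into dV/dt = 0: 0.594(1 - 91.8/352) = 0.0156P*.
The bracket is 0.739, giving P* = 0.439/0.0156 = 28.1.

V* ≈ 91.8, P* ≈ 28.1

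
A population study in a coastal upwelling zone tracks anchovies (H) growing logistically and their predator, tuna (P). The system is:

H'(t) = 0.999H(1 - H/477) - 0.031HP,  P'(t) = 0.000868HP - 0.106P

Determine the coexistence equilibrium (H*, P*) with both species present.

From dP/dt = 0 with P > 0: 0.000868H* = 0.106, so H* = 122.
Substitute into dH/dt = 0: 0.999(1 - 122/477) = 0.031P*.
The bracket is 0.744, giving P* = 0.743/0.031 = 24.

H* ≈ 122, P* ≈ 24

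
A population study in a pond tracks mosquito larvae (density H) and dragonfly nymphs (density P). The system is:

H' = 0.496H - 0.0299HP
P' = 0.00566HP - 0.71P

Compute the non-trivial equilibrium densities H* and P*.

Set dP/dt = 0 with P > 0: 0.00566H - 0.71 = 0, so H* = 0.71/0.00566 = 125.
Set dH/dt = 0 with H > 0: 0.496 - 0.0299P = 0, so P* = 0.496/0.0299 = 16.6.

H* ≈ 125, P* ≈ 16.6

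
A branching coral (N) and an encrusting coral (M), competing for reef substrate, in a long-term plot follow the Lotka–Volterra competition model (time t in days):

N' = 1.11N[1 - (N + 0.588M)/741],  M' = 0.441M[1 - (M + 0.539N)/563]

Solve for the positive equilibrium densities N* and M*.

N* ≈ 600, M* ≈ 240

Setting both brackets to zero gives the nullclines N + 0.588M = 741 and 0.539N + M = 563.
Substituting M = 563 - 0.539N into the first: N(1 - 0.588·0.539) = 741 - 0.588·563.
So N* = 410/0.683 = 600, and then M* = 563 - 0.539·600 = 240.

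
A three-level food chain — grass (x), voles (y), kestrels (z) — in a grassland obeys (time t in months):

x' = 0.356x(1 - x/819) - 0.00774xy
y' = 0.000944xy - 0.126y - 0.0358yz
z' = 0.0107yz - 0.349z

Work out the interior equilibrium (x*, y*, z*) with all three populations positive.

From dz/dt = 0: 0.0107y* = 0.349, so y* = 32.6.
From dx/dt = 0: 0.356(1 - x*/819) = 0.00774·32.6, giving x* = 819·(1 - 0.709) = 238.
From dy/dt = 0: 0.000944·238 - 0.126 = 0.0358z*, so z* = 0.0989/0.0358 = 2.76.

x* ≈ 238, y* ≈ 32.6, z* ≈ 2.76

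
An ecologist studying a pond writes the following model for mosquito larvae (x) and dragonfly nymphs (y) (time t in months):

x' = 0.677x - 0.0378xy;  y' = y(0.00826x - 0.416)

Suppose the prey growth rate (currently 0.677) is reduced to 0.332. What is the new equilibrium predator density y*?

y* ≈ 8.78

At the interior fixed point, setting dx/dt = 0 with x > 0 fixes y* = (prey growth rate)/(xy coefficient) — independent of the other coefficients.
With the change, y* = 0.332/0.0378 = 8.78; it falls from 17.9.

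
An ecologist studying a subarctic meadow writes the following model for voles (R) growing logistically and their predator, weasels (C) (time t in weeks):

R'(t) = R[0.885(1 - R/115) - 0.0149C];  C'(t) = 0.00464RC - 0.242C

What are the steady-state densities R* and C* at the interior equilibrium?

R* ≈ 52.2, C* ≈ 32.5

From dC/dt = 0 with C > 0: 0.00464R* = 0.242, so R* = 52.2.
Substitute into dR/dt = 0: 0.885(1 - 52.2/115) = 0.0149C*.
The bracket is 0.546, giving C* = 0.484/0.0149 = 32.5.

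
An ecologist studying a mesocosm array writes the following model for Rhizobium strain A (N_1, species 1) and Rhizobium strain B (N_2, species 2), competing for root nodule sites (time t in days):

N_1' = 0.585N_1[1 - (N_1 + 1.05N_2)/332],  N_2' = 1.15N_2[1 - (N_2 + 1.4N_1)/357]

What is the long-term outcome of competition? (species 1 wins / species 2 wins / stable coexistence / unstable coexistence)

Compare the nullcline intercepts: K1/α12 = 332/1.05 = 316 < K2 = 357; K2/α21 = 357/1.4 = 255 < K1 = 332.
Since both are reversed, neither can invade when rare; the interior point is a saddle.

unstable coexistence (outcome depends on initial conditions)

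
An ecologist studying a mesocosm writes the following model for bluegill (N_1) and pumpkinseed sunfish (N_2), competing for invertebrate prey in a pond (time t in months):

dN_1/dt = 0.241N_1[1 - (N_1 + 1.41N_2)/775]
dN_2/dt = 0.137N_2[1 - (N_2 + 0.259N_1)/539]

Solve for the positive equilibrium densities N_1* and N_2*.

Setting both brackets to zero gives the nullclines N_1 + 1.41N_2 = 775 and 0.259N_1 + N_2 = 539.
Substituting N_2 = 539 - 0.259N_1 into the first: N_1(1 - 1.41·0.259) = 775 - 1.41·539.
So N_1* = 15/0.635 = 23.6, and then N_2* = 539 - 0.259·23.6 = 533.

N_1* ≈ 23.6, N_2* ≈ 533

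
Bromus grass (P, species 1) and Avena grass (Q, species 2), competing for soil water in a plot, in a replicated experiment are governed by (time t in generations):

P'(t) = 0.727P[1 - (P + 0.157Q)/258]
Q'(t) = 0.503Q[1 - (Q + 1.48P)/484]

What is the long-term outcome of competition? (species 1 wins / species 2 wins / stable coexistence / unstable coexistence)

Compare the nullcline intercepts: K1/α12 = 258/0.157 = 1640 > K2 = 484; K2/α21 = 484/1.48 = 327 > K1 = 258.
Since both inequalities hold, each species can invade when rare, so the interior equilibrium is stable.

stable coexistence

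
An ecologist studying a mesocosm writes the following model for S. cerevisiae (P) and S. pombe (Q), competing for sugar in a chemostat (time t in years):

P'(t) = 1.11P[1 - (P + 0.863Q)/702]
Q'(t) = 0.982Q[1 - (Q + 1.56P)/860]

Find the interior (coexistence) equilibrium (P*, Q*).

Setting both brackets to zero gives the nullclines P + 0.863Q = 702 and 1.56P + Q = 860.
Substituting Q = 860 - 1.56P into the first: P(1 - 0.863·1.56) = 702 - 0.863·860.
So P* = -40.2/-0.346 = 116, and then Q* = 860 - 1.56·116 = 679.

P* ≈ 116, Q* ≈ 679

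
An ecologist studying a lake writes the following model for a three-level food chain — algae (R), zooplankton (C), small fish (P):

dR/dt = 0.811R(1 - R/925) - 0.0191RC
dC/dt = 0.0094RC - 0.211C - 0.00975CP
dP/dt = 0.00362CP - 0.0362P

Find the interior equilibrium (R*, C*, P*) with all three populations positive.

R* ≈ 707, C* ≈ 10, P* ≈ 660

From dP/dt = 0: 0.00362C* = 0.0362, so C* = 10.
From dR/dt = 0: 0.811(1 - R*/925) = 0.0191·10, giving R* = 925·(1 - 0.236) = 707.
From dC/dt = 0: 0.0094·707 - 0.211 = 0.00975P*, so P* = 6.44/0.00975 = 660.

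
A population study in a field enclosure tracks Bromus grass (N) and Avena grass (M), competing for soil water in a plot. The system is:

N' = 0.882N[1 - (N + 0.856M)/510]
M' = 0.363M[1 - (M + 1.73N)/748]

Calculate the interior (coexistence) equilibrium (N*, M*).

N* ≈ 271, M* ≈ 279

Setting both brackets to zero gives the nullclines N + 0.856M = 510 and 1.73N + M = 748.
Substituting M = 748 - 1.73N into the first: N(1 - 0.856·1.73) = 510 - 0.856·748.
So N* = -130/-0.481 = 271, and then M* = 748 - 1.73·271 = 279.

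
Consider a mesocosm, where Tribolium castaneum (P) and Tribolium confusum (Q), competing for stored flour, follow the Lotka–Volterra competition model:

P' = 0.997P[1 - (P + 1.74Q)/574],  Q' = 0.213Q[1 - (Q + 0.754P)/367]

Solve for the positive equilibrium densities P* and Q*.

Setting both brackets to zero gives the nullclines P + 1.74Q = 574 and 0.754P + Q = 367.
Substituting Q = 367 - 0.754P into the first: P(1 - 1.74·0.754) = 574 - 1.74·367.
So P* = -64.6/-0.312 = 207, and then Q* = 367 - 0.754·207 = 211.

P* ≈ 207, Q* ≈ 211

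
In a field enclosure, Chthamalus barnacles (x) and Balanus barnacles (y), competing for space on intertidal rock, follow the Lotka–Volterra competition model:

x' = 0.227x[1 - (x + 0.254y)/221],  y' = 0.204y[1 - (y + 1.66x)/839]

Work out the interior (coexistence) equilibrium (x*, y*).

x* ≈ 13.6, y* ≈ 816

Setting both brackets to zero gives the nullclines x + 0.254y = 221 and 1.66x + y = 839.
Substituting y = 839 - 1.66x into the first: x(1 - 0.254·1.66) = 221 - 0.254·839.
So x* = 7.89/0.578 = 13.6, and then y* = 839 - 1.66·13.6 = 816.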